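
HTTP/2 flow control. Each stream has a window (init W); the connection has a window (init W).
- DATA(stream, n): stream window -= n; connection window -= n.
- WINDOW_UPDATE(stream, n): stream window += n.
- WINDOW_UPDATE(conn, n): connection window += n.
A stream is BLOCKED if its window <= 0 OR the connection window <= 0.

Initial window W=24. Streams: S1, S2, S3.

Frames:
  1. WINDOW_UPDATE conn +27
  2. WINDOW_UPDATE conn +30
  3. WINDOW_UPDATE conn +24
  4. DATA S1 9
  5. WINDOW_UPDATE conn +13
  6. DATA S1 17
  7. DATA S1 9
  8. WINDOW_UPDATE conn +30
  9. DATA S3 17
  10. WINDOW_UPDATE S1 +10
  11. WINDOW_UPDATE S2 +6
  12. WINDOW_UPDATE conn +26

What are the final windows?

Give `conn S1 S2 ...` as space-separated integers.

Answer: 122 -1 30 7

Derivation:
Op 1: conn=51 S1=24 S2=24 S3=24 blocked=[]
Op 2: conn=81 S1=24 S2=24 S3=24 blocked=[]
Op 3: conn=105 S1=24 S2=24 S3=24 blocked=[]
Op 4: conn=96 S1=15 S2=24 S3=24 blocked=[]
Op 5: conn=109 S1=15 S2=24 S3=24 blocked=[]
Op 6: conn=92 S1=-2 S2=24 S3=24 blocked=[1]
Op 7: conn=83 S1=-11 S2=24 S3=24 blocked=[1]
Op 8: conn=113 S1=-11 S2=24 S3=24 blocked=[1]
Op 9: conn=96 S1=-11 S2=24 S3=7 blocked=[1]
Op 10: conn=96 S1=-1 S2=24 S3=7 blocked=[1]
Op 11: conn=96 S1=-1 S2=30 S3=7 blocked=[1]
Op 12: conn=122 S1=-1 S2=30 S3=7 blocked=[1]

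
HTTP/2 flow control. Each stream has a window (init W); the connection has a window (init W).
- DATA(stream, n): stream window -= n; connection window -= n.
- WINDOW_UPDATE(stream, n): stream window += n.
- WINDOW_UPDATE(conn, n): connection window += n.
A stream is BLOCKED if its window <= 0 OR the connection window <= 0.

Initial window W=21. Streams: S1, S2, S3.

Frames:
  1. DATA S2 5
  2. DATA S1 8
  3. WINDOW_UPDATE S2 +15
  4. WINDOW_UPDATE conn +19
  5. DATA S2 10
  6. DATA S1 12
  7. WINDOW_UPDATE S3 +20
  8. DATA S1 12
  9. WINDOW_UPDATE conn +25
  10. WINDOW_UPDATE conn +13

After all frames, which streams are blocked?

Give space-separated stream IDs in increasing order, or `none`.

Answer: S1

Derivation:
Op 1: conn=16 S1=21 S2=16 S3=21 blocked=[]
Op 2: conn=8 S1=13 S2=16 S3=21 blocked=[]
Op 3: conn=8 S1=13 S2=31 S3=21 blocked=[]
Op 4: conn=27 S1=13 S2=31 S3=21 blocked=[]
Op 5: conn=17 S1=13 S2=21 S3=21 blocked=[]
Op 6: conn=5 S1=1 S2=21 S3=21 blocked=[]
Op 7: conn=5 S1=1 S2=21 S3=41 blocked=[]
Op 8: conn=-7 S1=-11 S2=21 S3=41 blocked=[1, 2, 3]
Op 9: conn=18 S1=-11 S2=21 S3=41 blocked=[1]
Op 10: conn=31 S1=-11 S2=21 S3=41 blocked=[1]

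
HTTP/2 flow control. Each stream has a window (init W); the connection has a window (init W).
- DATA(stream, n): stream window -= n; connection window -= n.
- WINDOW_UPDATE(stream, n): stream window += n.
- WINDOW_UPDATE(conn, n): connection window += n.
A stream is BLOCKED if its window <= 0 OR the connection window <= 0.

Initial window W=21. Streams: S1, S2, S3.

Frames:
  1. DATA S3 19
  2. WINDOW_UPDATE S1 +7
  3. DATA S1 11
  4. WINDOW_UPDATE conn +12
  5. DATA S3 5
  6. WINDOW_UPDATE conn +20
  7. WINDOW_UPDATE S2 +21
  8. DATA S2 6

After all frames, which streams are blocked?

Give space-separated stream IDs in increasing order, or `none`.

Op 1: conn=2 S1=21 S2=21 S3=2 blocked=[]
Op 2: conn=2 S1=28 S2=21 S3=2 blocked=[]
Op 3: conn=-9 S1=17 S2=21 S3=2 blocked=[1, 2, 3]
Op 4: conn=3 S1=17 S2=21 S3=2 blocked=[]
Op 5: conn=-2 S1=17 S2=21 S3=-3 blocked=[1, 2, 3]
Op 6: conn=18 S1=17 S2=21 S3=-3 blocked=[3]
Op 7: conn=18 S1=17 S2=42 S3=-3 blocked=[3]
Op 8: conn=12 S1=17 S2=36 S3=-3 blocked=[3]

Answer: S3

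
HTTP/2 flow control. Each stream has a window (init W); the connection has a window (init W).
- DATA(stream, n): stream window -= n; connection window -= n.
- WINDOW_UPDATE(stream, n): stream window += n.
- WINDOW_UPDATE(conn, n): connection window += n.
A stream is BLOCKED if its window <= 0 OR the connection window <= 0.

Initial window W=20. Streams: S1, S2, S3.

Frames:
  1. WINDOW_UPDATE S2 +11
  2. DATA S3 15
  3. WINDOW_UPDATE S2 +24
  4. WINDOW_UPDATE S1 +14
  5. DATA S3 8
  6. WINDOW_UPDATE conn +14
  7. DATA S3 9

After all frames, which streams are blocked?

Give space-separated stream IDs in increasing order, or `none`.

Op 1: conn=20 S1=20 S2=31 S3=20 blocked=[]
Op 2: conn=5 S1=20 S2=31 S3=5 blocked=[]
Op 3: conn=5 S1=20 S2=55 S3=5 blocked=[]
Op 4: conn=5 S1=34 S2=55 S3=5 blocked=[]
Op 5: conn=-3 S1=34 S2=55 S3=-3 blocked=[1, 2, 3]
Op 6: conn=11 S1=34 S2=55 S3=-3 blocked=[3]
Op 7: conn=2 S1=34 S2=55 S3=-12 blocked=[3]

Answer: S3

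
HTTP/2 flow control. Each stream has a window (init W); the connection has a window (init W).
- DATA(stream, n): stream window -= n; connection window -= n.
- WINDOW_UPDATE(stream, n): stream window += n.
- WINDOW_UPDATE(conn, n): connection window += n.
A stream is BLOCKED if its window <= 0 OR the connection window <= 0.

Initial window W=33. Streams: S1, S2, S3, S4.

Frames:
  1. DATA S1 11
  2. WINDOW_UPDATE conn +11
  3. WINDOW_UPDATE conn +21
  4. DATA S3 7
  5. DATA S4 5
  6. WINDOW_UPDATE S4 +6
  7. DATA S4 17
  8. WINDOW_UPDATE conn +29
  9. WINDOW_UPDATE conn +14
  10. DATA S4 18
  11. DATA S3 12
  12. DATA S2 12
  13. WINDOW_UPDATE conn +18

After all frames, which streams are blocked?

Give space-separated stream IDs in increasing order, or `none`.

Op 1: conn=22 S1=22 S2=33 S3=33 S4=33 blocked=[]
Op 2: conn=33 S1=22 S2=33 S3=33 S4=33 blocked=[]
Op 3: conn=54 S1=22 S2=33 S3=33 S4=33 blocked=[]
Op 4: conn=47 S1=22 S2=33 S3=26 S4=33 blocked=[]
Op 5: conn=42 S1=22 S2=33 S3=26 S4=28 blocked=[]
Op 6: conn=42 S1=22 S2=33 S3=26 S4=34 blocked=[]
Op 7: conn=25 S1=22 S2=33 S3=26 S4=17 blocked=[]
Op 8: conn=54 S1=22 S2=33 S3=26 S4=17 blocked=[]
Op 9: conn=68 S1=22 S2=33 S3=26 S4=17 blocked=[]
Op 10: conn=50 S1=22 S2=33 S3=26 S4=-1 blocked=[4]
Op 11: conn=38 S1=22 S2=33 S3=14 S4=-1 blocked=[4]
Op 12: conn=26 S1=22 S2=21 S3=14 S4=-1 blocked=[4]
Op 13: conn=44 S1=22 S2=21 S3=14 S4=-1 blocked=[4]

Answer: S4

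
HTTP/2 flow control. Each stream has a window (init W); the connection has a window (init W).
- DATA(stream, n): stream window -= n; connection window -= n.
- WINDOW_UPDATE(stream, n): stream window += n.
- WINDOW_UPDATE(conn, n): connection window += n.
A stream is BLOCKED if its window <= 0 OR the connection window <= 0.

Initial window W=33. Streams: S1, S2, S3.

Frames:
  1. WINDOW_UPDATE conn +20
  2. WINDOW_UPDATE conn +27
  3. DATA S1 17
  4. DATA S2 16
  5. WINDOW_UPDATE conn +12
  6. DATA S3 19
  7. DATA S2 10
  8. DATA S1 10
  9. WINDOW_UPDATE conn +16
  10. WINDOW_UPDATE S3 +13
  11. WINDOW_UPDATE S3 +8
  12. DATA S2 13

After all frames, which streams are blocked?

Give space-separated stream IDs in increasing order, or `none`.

Answer: S2

Derivation:
Op 1: conn=53 S1=33 S2=33 S3=33 blocked=[]
Op 2: conn=80 S1=33 S2=33 S3=33 blocked=[]
Op 3: conn=63 S1=16 S2=33 S3=33 blocked=[]
Op 4: conn=47 S1=16 S2=17 S3=33 blocked=[]
Op 5: conn=59 S1=16 S2=17 S3=33 blocked=[]
Op 6: conn=40 S1=16 S2=17 S3=14 blocked=[]
Op 7: conn=30 S1=16 S2=7 S3=14 blocked=[]
Op 8: conn=20 S1=6 S2=7 S3=14 blocked=[]
Op 9: conn=36 S1=6 S2=7 S3=14 blocked=[]
Op 10: conn=36 S1=6 S2=7 S3=27 blocked=[]
Op 11: conn=36 S1=6 S2=7 S3=35 blocked=[]
Op 12: conn=23 S1=6 S2=-6 S3=35 blocked=[2]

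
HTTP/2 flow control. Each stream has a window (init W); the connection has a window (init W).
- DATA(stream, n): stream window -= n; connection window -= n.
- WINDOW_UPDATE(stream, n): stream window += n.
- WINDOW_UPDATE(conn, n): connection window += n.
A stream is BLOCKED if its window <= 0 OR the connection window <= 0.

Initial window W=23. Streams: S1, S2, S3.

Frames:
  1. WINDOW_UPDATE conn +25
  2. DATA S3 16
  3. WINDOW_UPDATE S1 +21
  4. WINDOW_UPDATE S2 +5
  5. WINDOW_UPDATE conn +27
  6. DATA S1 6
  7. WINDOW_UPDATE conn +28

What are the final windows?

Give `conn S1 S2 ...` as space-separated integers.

Op 1: conn=48 S1=23 S2=23 S3=23 blocked=[]
Op 2: conn=32 S1=23 S2=23 S3=7 blocked=[]
Op 3: conn=32 S1=44 S2=23 S3=7 blocked=[]
Op 4: conn=32 S1=44 S2=28 S3=7 blocked=[]
Op 5: conn=59 S1=44 S2=28 S3=7 blocked=[]
Op 6: conn=53 S1=38 S2=28 S3=7 blocked=[]
Op 7: conn=81 S1=38 S2=28 S3=7 blocked=[]

Answer: 81 38 28 7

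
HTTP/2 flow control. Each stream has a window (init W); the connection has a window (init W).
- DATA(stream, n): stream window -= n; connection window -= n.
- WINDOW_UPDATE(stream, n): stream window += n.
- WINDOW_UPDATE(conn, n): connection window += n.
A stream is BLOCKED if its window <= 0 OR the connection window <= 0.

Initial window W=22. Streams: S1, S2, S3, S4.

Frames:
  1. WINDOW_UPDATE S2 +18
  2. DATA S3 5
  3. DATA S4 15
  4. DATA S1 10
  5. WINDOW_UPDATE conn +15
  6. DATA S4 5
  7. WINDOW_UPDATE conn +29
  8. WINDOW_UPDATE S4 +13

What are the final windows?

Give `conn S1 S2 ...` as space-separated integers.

Op 1: conn=22 S1=22 S2=40 S3=22 S4=22 blocked=[]
Op 2: conn=17 S1=22 S2=40 S3=17 S4=22 blocked=[]
Op 3: conn=2 S1=22 S2=40 S3=17 S4=7 blocked=[]
Op 4: conn=-8 S1=12 S2=40 S3=17 S4=7 blocked=[1, 2, 3, 4]
Op 5: conn=7 S1=12 S2=40 S3=17 S4=7 blocked=[]
Op 6: conn=2 S1=12 S2=40 S3=17 S4=2 blocked=[]
Op 7: conn=31 S1=12 S2=40 S3=17 S4=2 blocked=[]
Op 8: conn=31 S1=12 S2=40 S3=17 S4=15 blocked=[]

Answer: 31 12 40 17 15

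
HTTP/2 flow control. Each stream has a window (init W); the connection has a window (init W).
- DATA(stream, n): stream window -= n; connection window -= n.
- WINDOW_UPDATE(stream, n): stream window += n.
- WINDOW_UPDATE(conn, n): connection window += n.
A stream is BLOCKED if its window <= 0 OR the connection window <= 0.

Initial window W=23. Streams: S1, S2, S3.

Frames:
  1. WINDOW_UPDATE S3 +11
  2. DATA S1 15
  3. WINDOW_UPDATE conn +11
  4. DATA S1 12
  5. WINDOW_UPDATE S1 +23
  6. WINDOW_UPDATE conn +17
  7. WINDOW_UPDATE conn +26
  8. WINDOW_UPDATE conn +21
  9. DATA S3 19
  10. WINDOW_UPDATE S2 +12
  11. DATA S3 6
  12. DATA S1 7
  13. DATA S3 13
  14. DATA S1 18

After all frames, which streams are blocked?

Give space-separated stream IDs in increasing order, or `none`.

Op 1: conn=23 S1=23 S2=23 S3=34 blocked=[]
Op 2: conn=8 S1=8 S2=23 S3=34 blocked=[]
Op 3: conn=19 S1=8 S2=23 S3=34 blocked=[]
Op 4: conn=7 S1=-4 S2=23 S3=34 blocked=[1]
Op 5: conn=7 S1=19 S2=23 S3=34 blocked=[]
Op 6: conn=24 S1=19 S2=23 S3=34 blocked=[]
Op 7: conn=50 S1=19 S2=23 S3=34 blocked=[]
Op 8: conn=71 S1=19 S2=23 S3=34 blocked=[]
Op 9: conn=52 S1=19 S2=23 S3=15 blocked=[]
Op 10: conn=52 S1=19 S2=35 S3=15 blocked=[]
Op 11: conn=46 S1=19 S2=35 S3=9 blocked=[]
Op 12: conn=39 S1=12 S2=35 S3=9 blocked=[]
Op 13: conn=26 S1=12 S2=35 S3=-4 blocked=[3]
Op 14: conn=8 S1=-6 S2=35 S3=-4 blocked=[1, 3]

Answer: S1 S3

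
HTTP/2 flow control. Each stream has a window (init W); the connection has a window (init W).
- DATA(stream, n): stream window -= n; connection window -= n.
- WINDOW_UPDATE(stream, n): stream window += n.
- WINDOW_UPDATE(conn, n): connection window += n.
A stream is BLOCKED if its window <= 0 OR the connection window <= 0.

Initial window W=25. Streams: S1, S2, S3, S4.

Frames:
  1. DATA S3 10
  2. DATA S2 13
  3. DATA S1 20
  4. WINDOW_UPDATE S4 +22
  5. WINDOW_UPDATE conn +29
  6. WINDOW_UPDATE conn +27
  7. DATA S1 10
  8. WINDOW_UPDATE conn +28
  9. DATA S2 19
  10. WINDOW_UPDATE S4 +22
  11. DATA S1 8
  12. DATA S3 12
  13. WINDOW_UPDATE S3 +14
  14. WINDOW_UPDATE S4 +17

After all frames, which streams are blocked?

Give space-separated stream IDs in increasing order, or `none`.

Answer: S1 S2

Derivation:
Op 1: conn=15 S1=25 S2=25 S3=15 S4=25 blocked=[]
Op 2: conn=2 S1=25 S2=12 S3=15 S4=25 blocked=[]
Op 3: conn=-18 S1=5 S2=12 S3=15 S4=25 blocked=[1, 2, 3, 4]
Op 4: conn=-18 S1=5 S2=12 S3=15 S4=47 blocked=[1, 2, 3, 4]
Op 5: conn=11 S1=5 S2=12 S3=15 S4=47 blocked=[]
Op 6: conn=38 S1=5 S2=12 S3=15 S4=47 blocked=[]
Op 7: conn=28 S1=-5 S2=12 S3=15 S4=47 blocked=[1]
Op 8: conn=56 S1=-5 S2=12 S3=15 S4=47 blocked=[1]
Op 9: conn=37 S1=-5 S2=-7 S3=15 S4=47 blocked=[1, 2]
Op 10: conn=37 S1=-5 S2=-7 S3=15 S4=69 blocked=[1, 2]
Op 11: conn=29 S1=-13 S2=-7 S3=15 S4=69 blocked=[1, 2]
Op 12: conn=17 S1=-13 S2=-7 S3=3 S4=69 blocked=[1, 2]
Op 13: conn=17 S1=-13 S2=-7 S3=17 S4=69 blocked=[1, 2]
Op 14: conn=17 S1=-13 S2=-7 S3=17 S4=86 blocked=[1, 2]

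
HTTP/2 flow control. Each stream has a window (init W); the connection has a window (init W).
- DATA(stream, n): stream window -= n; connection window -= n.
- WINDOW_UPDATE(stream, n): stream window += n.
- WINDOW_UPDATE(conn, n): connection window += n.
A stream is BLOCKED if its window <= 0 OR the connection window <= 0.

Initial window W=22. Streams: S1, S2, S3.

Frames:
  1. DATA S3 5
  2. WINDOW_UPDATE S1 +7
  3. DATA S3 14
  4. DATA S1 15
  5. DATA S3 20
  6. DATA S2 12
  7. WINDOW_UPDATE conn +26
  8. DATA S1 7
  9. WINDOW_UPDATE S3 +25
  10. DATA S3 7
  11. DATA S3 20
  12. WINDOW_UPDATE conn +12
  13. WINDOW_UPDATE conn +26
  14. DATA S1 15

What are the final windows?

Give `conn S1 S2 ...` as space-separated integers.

Answer: -29 -8 10 -19

Derivation:
Op 1: conn=17 S1=22 S2=22 S3=17 blocked=[]
Op 2: conn=17 S1=29 S2=22 S3=17 blocked=[]
Op 3: conn=3 S1=29 S2=22 S3=3 blocked=[]
Op 4: conn=-12 S1=14 S2=22 S3=3 blocked=[1, 2, 3]
Op 5: conn=-32 S1=14 S2=22 S3=-17 blocked=[1, 2, 3]
Op 6: conn=-44 S1=14 S2=10 S3=-17 blocked=[1, 2, 3]
Op 7: conn=-18 S1=14 S2=10 S3=-17 blocked=[1, 2, 3]
Op 8: conn=-25 S1=7 S2=10 S3=-17 blocked=[1, 2, 3]
Op 9: conn=-25 S1=7 S2=10 S3=8 blocked=[1, 2, 3]
Op 10: conn=-32 S1=7 S2=10 S3=1 blocked=[1, 2, 3]
Op 11: conn=-52 S1=7 S2=10 S3=-19 blocked=[1, 2, 3]
Op 12: conn=-40 S1=7 S2=10 S3=-19 blocked=[1, 2, 3]
Op 13: conn=-14 S1=7 S2=10 S3=-19 blocked=[1, 2, 3]
Op 14: conn=-29 S1=-8 S2=10 S3=-19 blocked=[1, 2, 3]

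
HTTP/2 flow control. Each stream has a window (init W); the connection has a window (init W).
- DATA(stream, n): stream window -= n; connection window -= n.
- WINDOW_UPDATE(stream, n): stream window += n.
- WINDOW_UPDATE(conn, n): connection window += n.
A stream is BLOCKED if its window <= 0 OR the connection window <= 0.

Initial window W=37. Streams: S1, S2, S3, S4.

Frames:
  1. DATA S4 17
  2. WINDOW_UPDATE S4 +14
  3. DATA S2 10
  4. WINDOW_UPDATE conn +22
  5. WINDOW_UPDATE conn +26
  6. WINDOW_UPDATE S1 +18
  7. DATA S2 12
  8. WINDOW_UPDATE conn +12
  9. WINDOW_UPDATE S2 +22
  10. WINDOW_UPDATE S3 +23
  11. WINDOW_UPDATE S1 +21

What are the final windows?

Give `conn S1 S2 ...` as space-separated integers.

Answer: 58 76 37 60 34

Derivation:
Op 1: conn=20 S1=37 S2=37 S3=37 S4=20 blocked=[]
Op 2: conn=20 S1=37 S2=37 S3=37 S4=34 blocked=[]
Op 3: conn=10 S1=37 S2=27 S3=37 S4=34 blocked=[]
Op 4: conn=32 S1=37 S2=27 S3=37 S4=34 blocked=[]
Op 5: conn=58 S1=37 S2=27 S3=37 S4=34 blocked=[]
Op 6: conn=58 S1=55 S2=27 S3=37 S4=34 blocked=[]
Op 7: conn=46 S1=55 S2=15 S3=37 S4=34 blocked=[]
Op 8: conn=58 S1=55 S2=15 S3=37 S4=34 blocked=[]
Op 9: conn=58 S1=55 S2=37 S3=37 S4=34 blocked=[]
Op 10: conn=58 S1=55 S2=37 S3=60 S4=34 blocked=[]
Op 11: conn=58 S1=76 S2=37 S3=60 S4=34 blocked=[]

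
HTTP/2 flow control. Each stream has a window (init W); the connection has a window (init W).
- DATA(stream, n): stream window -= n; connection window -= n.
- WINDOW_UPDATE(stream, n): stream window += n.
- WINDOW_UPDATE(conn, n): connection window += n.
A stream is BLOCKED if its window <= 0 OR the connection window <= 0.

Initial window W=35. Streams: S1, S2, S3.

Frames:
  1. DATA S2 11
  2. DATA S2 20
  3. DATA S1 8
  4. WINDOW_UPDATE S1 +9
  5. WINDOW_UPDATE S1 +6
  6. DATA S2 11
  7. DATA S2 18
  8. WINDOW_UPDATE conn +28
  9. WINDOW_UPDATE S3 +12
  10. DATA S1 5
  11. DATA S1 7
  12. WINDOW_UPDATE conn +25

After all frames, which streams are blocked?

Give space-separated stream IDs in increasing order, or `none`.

Op 1: conn=24 S1=35 S2=24 S3=35 blocked=[]
Op 2: conn=4 S1=35 S2=4 S3=35 blocked=[]
Op 3: conn=-4 S1=27 S2=4 S3=35 blocked=[1, 2, 3]
Op 4: conn=-4 S1=36 S2=4 S3=35 blocked=[1, 2, 3]
Op 5: conn=-4 S1=42 S2=4 S3=35 blocked=[1, 2, 3]
Op 6: conn=-15 S1=42 S2=-7 S3=35 blocked=[1, 2, 3]
Op 7: conn=-33 S1=42 S2=-25 S3=35 blocked=[1, 2, 3]
Op 8: conn=-5 S1=42 S2=-25 S3=35 blocked=[1, 2, 3]
Op 9: conn=-5 S1=42 S2=-25 S3=47 blocked=[1, 2, 3]
Op 10: conn=-10 S1=37 S2=-25 S3=47 blocked=[1, 2, 3]
Op 11: conn=-17 S1=30 S2=-25 S3=47 blocked=[1, 2, 3]
Op 12: conn=8 S1=30 S2=-25 S3=47 blocked=[2]

Answer: S2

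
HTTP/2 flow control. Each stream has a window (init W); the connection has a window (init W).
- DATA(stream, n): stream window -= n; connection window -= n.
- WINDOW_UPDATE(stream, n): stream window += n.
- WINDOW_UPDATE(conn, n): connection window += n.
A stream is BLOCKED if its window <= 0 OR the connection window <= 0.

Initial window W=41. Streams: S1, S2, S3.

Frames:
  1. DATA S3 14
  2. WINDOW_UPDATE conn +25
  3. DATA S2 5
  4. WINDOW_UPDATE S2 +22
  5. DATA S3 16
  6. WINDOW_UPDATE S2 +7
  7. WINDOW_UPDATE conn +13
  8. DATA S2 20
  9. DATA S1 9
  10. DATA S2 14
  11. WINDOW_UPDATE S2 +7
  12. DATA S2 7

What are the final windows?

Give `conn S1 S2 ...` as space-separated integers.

Answer: -6 32 31 11

Derivation:
Op 1: conn=27 S1=41 S2=41 S3=27 blocked=[]
Op 2: conn=52 S1=41 S2=41 S3=27 blocked=[]
Op 3: conn=47 S1=41 S2=36 S3=27 blocked=[]
Op 4: conn=47 S1=41 S2=58 S3=27 blocked=[]
Op 5: conn=31 S1=41 S2=58 S3=11 blocked=[]
Op 6: conn=31 S1=41 S2=65 S3=11 blocked=[]
Op 7: conn=44 S1=41 S2=65 S3=11 blocked=[]
Op 8: conn=24 S1=41 S2=45 S3=11 blocked=[]
Op 9: conn=15 S1=32 S2=45 S3=11 blocked=[]
Op 10: conn=1 S1=32 S2=31 S3=11 blocked=[]
Op 11: conn=1 S1=32 S2=38 S3=11 blocked=[]
Op 12: conn=-6 S1=32 S2=31 S3=11 blocked=[1, 2, 3]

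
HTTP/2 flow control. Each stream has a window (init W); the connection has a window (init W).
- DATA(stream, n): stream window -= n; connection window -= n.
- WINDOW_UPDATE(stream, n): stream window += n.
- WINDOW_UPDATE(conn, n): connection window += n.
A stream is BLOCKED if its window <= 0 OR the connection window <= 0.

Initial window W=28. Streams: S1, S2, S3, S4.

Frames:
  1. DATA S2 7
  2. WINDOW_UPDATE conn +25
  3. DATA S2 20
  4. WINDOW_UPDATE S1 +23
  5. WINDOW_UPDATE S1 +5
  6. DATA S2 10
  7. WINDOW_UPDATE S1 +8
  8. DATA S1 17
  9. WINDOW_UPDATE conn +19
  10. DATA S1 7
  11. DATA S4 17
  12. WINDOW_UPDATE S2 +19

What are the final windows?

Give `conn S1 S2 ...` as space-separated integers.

Op 1: conn=21 S1=28 S2=21 S3=28 S4=28 blocked=[]
Op 2: conn=46 S1=28 S2=21 S3=28 S4=28 blocked=[]
Op 3: conn=26 S1=28 S2=1 S3=28 S4=28 blocked=[]
Op 4: conn=26 S1=51 S2=1 S3=28 S4=28 blocked=[]
Op 5: conn=26 S1=56 S2=1 S3=28 S4=28 blocked=[]
Op 6: conn=16 S1=56 S2=-9 S3=28 S4=28 blocked=[2]
Op 7: conn=16 S1=64 S2=-9 S3=28 S4=28 blocked=[2]
Op 8: conn=-1 S1=47 S2=-9 S3=28 S4=28 blocked=[1, 2, 3, 4]
Op 9: conn=18 S1=47 S2=-9 S3=28 S4=28 blocked=[2]
Op 10: conn=11 S1=40 S2=-9 S3=28 S4=28 blocked=[2]
Op 11: conn=-6 S1=40 S2=-9 S3=28 S4=11 blocked=[1, 2, 3, 4]
Op 12: conn=-6 S1=40 S2=10 S3=28 S4=11 blocked=[1, 2, 3, 4]

Answer: -6 40 10 28 11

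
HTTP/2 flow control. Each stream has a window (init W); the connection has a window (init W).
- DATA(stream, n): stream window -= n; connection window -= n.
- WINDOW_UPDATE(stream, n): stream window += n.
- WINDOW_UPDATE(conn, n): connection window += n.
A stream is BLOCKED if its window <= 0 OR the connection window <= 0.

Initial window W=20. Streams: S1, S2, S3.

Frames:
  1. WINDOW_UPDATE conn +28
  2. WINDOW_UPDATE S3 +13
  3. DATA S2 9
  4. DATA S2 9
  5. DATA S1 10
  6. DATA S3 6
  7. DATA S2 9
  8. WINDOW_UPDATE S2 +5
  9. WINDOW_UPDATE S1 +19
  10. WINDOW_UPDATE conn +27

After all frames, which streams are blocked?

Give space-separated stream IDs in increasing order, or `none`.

Op 1: conn=48 S1=20 S2=20 S3=20 blocked=[]
Op 2: conn=48 S1=20 S2=20 S3=33 blocked=[]
Op 3: conn=39 S1=20 S2=11 S3=33 blocked=[]
Op 4: conn=30 S1=20 S2=2 S3=33 blocked=[]
Op 5: conn=20 S1=10 S2=2 S3=33 blocked=[]
Op 6: conn=14 S1=10 S2=2 S3=27 blocked=[]
Op 7: conn=5 S1=10 S2=-7 S3=27 blocked=[2]
Op 8: conn=5 S1=10 S2=-2 S3=27 blocked=[2]
Op 9: conn=5 S1=29 S2=-2 S3=27 blocked=[2]
Op 10: conn=32 S1=29 S2=-2 S3=27 blocked=[2]

Answer: S2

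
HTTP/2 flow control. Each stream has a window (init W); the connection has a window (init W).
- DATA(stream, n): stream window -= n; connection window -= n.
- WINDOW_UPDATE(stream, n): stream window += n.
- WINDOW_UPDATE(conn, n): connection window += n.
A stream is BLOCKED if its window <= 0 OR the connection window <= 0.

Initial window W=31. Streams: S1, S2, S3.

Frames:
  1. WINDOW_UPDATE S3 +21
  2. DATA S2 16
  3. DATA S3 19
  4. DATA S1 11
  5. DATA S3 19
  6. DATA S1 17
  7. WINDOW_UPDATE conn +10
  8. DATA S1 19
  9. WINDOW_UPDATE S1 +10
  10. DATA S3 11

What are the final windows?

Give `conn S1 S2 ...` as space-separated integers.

Answer: -71 -6 15 3

Derivation:
Op 1: conn=31 S1=31 S2=31 S3=52 blocked=[]
Op 2: conn=15 S1=31 S2=15 S3=52 blocked=[]
Op 3: conn=-4 S1=31 S2=15 S3=33 blocked=[1, 2, 3]
Op 4: conn=-15 S1=20 S2=15 S3=33 blocked=[1, 2, 3]
Op 5: conn=-34 S1=20 S2=15 S3=14 blocked=[1, 2, 3]
Op 6: conn=-51 S1=3 S2=15 S3=14 blocked=[1, 2, 3]
Op 7: conn=-41 S1=3 S2=15 S3=14 blocked=[1, 2, 3]
Op 8: conn=-60 S1=-16 S2=15 S3=14 blocked=[1, 2, 3]
Op 9: conn=-60 S1=-6 S2=15 S3=14 blocked=[1, 2, 3]
Op 10: conn=-71 S1=-6 S2=15 S3=3 blocked=[1, 2, 3]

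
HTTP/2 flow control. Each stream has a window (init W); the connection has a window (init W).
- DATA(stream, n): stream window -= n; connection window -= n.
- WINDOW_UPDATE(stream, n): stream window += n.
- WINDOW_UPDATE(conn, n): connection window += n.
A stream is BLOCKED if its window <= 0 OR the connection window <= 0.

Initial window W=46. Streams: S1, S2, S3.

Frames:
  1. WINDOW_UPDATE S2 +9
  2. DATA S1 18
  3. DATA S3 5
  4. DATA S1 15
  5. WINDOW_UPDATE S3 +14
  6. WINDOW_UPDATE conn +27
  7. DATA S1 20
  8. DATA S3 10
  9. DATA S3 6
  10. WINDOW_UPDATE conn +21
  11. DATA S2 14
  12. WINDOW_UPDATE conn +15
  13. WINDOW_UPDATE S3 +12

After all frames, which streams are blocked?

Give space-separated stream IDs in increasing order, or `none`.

Op 1: conn=46 S1=46 S2=55 S3=46 blocked=[]
Op 2: conn=28 S1=28 S2=55 S3=46 blocked=[]
Op 3: conn=23 S1=28 S2=55 S3=41 blocked=[]
Op 4: conn=8 S1=13 S2=55 S3=41 blocked=[]
Op 5: conn=8 S1=13 S2=55 S3=55 blocked=[]
Op 6: conn=35 S1=13 S2=55 S3=55 blocked=[]
Op 7: conn=15 S1=-7 S2=55 S3=55 blocked=[1]
Op 8: conn=5 S1=-7 S2=55 S3=45 blocked=[1]
Op 9: conn=-1 S1=-7 S2=55 S3=39 blocked=[1, 2, 3]
Op 10: conn=20 S1=-7 S2=55 S3=39 blocked=[1]
Op 11: conn=6 S1=-7 S2=41 S3=39 blocked=[1]
Op 12: conn=21 S1=-7 S2=41 S3=39 blocked=[1]
Op 13: conn=21 S1=-7 S2=41 S3=51 blocked=[1]

Answer: S1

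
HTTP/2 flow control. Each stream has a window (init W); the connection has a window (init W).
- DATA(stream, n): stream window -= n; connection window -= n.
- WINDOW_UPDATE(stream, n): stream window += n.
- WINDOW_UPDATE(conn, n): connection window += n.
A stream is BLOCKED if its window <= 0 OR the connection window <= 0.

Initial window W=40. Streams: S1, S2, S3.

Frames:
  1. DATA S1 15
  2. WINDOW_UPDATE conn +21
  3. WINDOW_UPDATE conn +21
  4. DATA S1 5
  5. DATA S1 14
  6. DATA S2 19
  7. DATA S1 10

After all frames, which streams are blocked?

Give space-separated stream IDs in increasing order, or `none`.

Op 1: conn=25 S1=25 S2=40 S3=40 blocked=[]
Op 2: conn=46 S1=25 S2=40 S3=40 blocked=[]
Op 3: conn=67 S1=25 S2=40 S3=40 blocked=[]
Op 4: conn=62 S1=20 S2=40 S3=40 blocked=[]
Op 5: conn=48 S1=6 S2=40 S3=40 blocked=[]
Op 6: conn=29 S1=6 S2=21 S3=40 blocked=[]
Op 7: conn=19 S1=-4 S2=21 S3=40 blocked=[1]

Answer: S1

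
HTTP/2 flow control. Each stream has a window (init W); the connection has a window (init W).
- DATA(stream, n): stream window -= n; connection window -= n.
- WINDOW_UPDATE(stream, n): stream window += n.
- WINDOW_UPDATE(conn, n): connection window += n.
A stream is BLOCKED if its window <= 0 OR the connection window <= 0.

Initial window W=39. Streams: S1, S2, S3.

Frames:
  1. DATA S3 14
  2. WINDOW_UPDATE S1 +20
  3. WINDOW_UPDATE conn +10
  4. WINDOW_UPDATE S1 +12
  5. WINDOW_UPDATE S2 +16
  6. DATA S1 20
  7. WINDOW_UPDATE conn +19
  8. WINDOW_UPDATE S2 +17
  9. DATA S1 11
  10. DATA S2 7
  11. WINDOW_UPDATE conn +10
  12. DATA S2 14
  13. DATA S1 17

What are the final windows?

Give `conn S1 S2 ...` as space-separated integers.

Op 1: conn=25 S1=39 S2=39 S3=25 blocked=[]
Op 2: conn=25 S1=59 S2=39 S3=25 blocked=[]
Op 3: conn=35 S1=59 S2=39 S3=25 blocked=[]
Op 4: conn=35 S1=71 S2=39 S3=25 blocked=[]
Op 5: conn=35 S1=71 S2=55 S3=25 blocked=[]
Op 6: conn=15 S1=51 S2=55 S3=25 blocked=[]
Op 7: conn=34 S1=51 S2=55 S3=25 blocked=[]
Op 8: conn=34 S1=51 S2=72 S3=25 blocked=[]
Op 9: conn=23 S1=40 S2=72 S3=25 blocked=[]
Op 10: conn=16 S1=40 S2=65 S3=25 blocked=[]
Op 11: conn=26 S1=40 S2=65 S3=25 blocked=[]
Op 12: conn=12 S1=40 S2=51 S3=25 blocked=[]
Op 13: conn=-5 S1=23 S2=51 S3=25 blocked=[1, 2, 3]

Answer: -5 23 51 25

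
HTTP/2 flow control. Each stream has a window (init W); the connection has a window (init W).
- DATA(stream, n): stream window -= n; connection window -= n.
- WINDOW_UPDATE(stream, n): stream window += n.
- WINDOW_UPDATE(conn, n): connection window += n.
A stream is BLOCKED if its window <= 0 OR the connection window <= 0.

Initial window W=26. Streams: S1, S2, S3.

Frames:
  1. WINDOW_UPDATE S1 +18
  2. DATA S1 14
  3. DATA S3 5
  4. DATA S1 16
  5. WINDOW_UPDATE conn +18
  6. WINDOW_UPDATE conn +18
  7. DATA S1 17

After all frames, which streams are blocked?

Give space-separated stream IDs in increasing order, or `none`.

Answer: S1

Derivation:
Op 1: conn=26 S1=44 S2=26 S3=26 blocked=[]
Op 2: conn=12 S1=30 S2=26 S3=26 blocked=[]
Op 3: conn=7 S1=30 S2=26 S3=21 blocked=[]
Op 4: conn=-9 S1=14 S2=26 S3=21 blocked=[1, 2, 3]
Op 5: conn=9 S1=14 S2=26 S3=21 blocked=[]
Op 6: conn=27 S1=14 S2=26 S3=21 blocked=[]
Op 7: conn=10 S1=-3 S2=26 S3=21 blocked=[1]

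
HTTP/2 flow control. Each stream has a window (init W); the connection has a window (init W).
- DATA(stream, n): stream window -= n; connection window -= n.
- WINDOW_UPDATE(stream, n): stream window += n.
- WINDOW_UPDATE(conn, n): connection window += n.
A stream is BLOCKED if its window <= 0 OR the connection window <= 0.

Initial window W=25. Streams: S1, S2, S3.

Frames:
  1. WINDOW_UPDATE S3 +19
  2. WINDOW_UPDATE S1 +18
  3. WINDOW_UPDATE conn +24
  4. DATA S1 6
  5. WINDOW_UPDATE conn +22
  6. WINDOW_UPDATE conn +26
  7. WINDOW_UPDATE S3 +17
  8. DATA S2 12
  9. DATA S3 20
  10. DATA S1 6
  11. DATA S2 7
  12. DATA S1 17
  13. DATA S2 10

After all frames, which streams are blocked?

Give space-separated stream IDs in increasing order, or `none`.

Op 1: conn=25 S1=25 S2=25 S3=44 blocked=[]
Op 2: conn=25 S1=43 S2=25 S3=44 blocked=[]
Op 3: conn=49 S1=43 S2=25 S3=44 blocked=[]
Op 4: conn=43 S1=37 S2=25 S3=44 blocked=[]
Op 5: conn=65 S1=37 S2=25 S3=44 blocked=[]
Op 6: conn=91 S1=37 S2=25 S3=44 blocked=[]
Op 7: conn=91 S1=37 S2=25 S3=61 blocked=[]
Op 8: conn=79 S1=37 S2=13 S3=61 blocked=[]
Op 9: conn=59 S1=37 S2=13 S3=41 blocked=[]
Op 10: conn=53 S1=31 S2=13 S3=41 blocked=[]
Op 11: conn=46 S1=31 S2=6 S3=41 blocked=[]
Op 12: conn=29 S1=14 S2=6 S3=41 blocked=[]
Op 13: conn=19 S1=14 S2=-4 S3=41 blocked=[2]

Answer: S2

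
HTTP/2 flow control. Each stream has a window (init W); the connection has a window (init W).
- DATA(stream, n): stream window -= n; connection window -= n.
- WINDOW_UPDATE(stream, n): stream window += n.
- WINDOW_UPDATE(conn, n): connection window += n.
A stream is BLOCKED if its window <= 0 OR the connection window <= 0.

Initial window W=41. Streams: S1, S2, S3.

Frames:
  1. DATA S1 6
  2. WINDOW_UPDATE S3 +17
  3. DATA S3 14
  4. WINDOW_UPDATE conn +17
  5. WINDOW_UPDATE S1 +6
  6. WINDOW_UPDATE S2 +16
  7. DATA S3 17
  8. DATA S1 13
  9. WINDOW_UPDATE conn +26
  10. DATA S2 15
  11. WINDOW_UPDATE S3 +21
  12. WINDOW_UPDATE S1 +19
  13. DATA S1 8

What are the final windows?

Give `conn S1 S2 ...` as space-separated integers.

Answer: 11 39 42 48

Derivation:
Op 1: conn=35 S1=35 S2=41 S3=41 blocked=[]
Op 2: conn=35 S1=35 S2=41 S3=58 blocked=[]
Op 3: conn=21 S1=35 S2=41 S3=44 blocked=[]
Op 4: conn=38 S1=35 S2=41 S3=44 blocked=[]
Op 5: conn=38 S1=41 S2=41 S3=44 blocked=[]
Op 6: conn=38 S1=41 S2=57 S3=44 blocked=[]
Op 7: conn=21 S1=41 S2=57 S3=27 blocked=[]
Op 8: conn=8 S1=28 S2=57 S3=27 blocked=[]
Op 9: conn=34 S1=28 S2=57 S3=27 blocked=[]
Op 10: conn=19 S1=28 S2=42 S3=27 blocked=[]
Op 11: conn=19 S1=28 S2=42 S3=48 blocked=[]
Op 12: conn=19 S1=47 S2=42 S3=48 blocked=[]
Op 13: conn=11 S1=39 S2=42 S3=48 blocked=[]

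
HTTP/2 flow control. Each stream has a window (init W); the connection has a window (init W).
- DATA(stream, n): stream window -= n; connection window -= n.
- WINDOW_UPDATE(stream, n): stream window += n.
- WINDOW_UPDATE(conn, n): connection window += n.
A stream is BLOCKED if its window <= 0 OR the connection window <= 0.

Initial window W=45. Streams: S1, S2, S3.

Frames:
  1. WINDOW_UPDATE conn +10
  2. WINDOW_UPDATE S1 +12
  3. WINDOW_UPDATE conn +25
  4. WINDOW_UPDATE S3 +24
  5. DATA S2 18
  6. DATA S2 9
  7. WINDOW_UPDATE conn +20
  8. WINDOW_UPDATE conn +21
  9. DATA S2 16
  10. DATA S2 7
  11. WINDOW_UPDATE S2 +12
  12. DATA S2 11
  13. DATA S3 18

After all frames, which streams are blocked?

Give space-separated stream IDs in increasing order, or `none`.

Answer: S2

Derivation:
Op 1: conn=55 S1=45 S2=45 S3=45 blocked=[]
Op 2: conn=55 S1=57 S2=45 S3=45 blocked=[]
Op 3: conn=80 S1=57 S2=45 S3=45 blocked=[]
Op 4: conn=80 S1=57 S2=45 S3=69 blocked=[]
Op 5: conn=62 S1=57 S2=27 S3=69 blocked=[]
Op 6: conn=53 S1=57 S2=18 S3=69 blocked=[]
Op 7: conn=73 S1=57 S2=18 S3=69 blocked=[]
Op 8: conn=94 S1=57 S2=18 S3=69 blocked=[]
Op 9: conn=78 S1=57 S2=2 S3=69 blocked=[]
Op 10: conn=71 S1=57 S2=-5 S3=69 blocked=[2]
Op 11: conn=71 S1=57 S2=7 S3=69 blocked=[]
Op 12: conn=60 S1=57 S2=-4 S3=69 blocked=[2]
Op 13: conn=42 S1=57 S2=-4 S3=51 blocked=[2]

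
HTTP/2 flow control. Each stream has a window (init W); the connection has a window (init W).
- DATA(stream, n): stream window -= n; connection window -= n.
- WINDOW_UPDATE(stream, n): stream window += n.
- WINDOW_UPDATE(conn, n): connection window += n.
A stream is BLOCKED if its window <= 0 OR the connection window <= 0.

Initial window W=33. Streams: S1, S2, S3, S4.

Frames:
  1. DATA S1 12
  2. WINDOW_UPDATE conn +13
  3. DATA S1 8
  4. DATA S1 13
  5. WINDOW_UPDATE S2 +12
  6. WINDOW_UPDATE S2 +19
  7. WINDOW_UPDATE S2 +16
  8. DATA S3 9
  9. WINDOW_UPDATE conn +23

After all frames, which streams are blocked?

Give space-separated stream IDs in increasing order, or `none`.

Answer: S1

Derivation:
Op 1: conn=21 S1=21 S2=33 S3=33 S4=33 blocked=[]
Op 2: conn=34 S1=21 S2=33 S3=33 S4=33 blocked=[]
Op 3: conn=26 S1=13 S2=33 S3=33 S4=33 blocked=[]
Op 4: conn=13 S1=0 S2=33 S3=33 S4=33 blocked=[1]
Op 5: conn=13 S1=0 S2=45 S3=33 S4=33 blocked=[1]
Op 6: conn=13 S1=0 S2=64 S3=33 S4=33 blocked=[1]
Op 7: conn=13 S1=0 S2=80 S3=33 S4=33 blocked=[1]
Op 8: conn=4 S1=0 S2=80 S3=24 S4=33 blocked=[1]
Op 9: conn=27 S1=0 S2=80 S3=24 S4=33 blocked=[1]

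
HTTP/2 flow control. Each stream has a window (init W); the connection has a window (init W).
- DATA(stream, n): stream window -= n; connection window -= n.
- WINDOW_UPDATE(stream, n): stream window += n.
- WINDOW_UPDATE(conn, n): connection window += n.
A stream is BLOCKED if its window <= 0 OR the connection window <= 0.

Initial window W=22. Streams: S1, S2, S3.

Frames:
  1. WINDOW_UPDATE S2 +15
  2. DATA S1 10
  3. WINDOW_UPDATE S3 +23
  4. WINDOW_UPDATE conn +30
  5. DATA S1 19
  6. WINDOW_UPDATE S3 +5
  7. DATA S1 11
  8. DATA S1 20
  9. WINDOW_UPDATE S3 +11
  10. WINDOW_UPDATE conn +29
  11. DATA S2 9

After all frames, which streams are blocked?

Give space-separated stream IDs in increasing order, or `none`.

Answer: S1

Derivation:
Op 1: conn=22 S1=22 S2=37 S3=22 blocked=[]
Op 2: conn=12 S1=12 S2=37 S3=22 blocked=[]
Op 3: conn=12 S1=12 S2=37 S3=45 blocked=[]
Op 4: conn=42 S1=12 S2=37 S3=45 blocked=[]
Op 5: conn=23 S1=-7 S2=37 S3=45 blocked=[1]
Op 6: conn=23 S1=-7 S2=37 S3=50 blocked=[1]
Op 7: conn=12 S1=-18 S2=37 S3=50 blocked=[1]
Op 8: conn=-8 S1=-38 S2=37 S3=50 blocked=[1, 2, 3]
Op 9: conn=-8 S1=-38 S2=37 S3=61 blocked=[1, 2, 3]
Op 10: conn=21 S1=-38 S2=37 S3=61 blocked=[1]
Op 11: conn=12 S1=-38 S2=28 S3=61 blocked=[1]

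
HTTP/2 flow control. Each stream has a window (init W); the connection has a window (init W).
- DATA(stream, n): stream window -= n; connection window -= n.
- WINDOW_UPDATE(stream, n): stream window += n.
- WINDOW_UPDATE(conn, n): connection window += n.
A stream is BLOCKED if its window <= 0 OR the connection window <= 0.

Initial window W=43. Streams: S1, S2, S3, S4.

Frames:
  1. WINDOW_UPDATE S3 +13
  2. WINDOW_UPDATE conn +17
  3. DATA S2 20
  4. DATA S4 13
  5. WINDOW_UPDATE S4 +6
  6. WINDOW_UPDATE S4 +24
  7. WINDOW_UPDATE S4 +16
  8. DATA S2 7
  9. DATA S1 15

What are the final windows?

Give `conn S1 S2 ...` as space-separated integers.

Op 1: conn=43 S1=43 S2=43 S3=56 S4=43 blocked=[]
Op 2: conn=60 S1=43 S2=43 S3=56 S4=43 blocked=[]
Op 3: conn=40 S1=43 S2=23 S3=56 S4=43 blocked=[]
Op 4: conn=27 S1=43 S2=23 S3=56 S4=30 blocked=[]
Op 5: conn=27 S1=43 S2=23 S3=56 S4=36 blocked=[]
Op 6: conn=27 S1=43 S2=23 S3=56 S4=60 blocked=[]
Op 7: conn=27 S1=43 S2=23 S3=56 S4=76 blocked=[]
Op 8: conn=20 S1=43 S2=16 S3=56 S4=76 blocked=[]
Op 9: conn=5 S1=28 S2=16 S3=56 S4=76 blocked=[]

Answer: 5 28 16 56 76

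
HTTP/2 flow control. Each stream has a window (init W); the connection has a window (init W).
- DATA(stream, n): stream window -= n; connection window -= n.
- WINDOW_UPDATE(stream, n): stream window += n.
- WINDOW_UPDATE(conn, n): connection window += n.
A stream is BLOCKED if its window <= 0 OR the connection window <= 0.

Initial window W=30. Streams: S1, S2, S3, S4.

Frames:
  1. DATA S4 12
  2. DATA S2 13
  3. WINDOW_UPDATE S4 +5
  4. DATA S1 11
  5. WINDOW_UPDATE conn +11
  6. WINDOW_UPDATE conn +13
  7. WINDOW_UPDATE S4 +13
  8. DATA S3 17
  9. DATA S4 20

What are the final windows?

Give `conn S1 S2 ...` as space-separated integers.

Answer: -19 19 17 13 16

Derivation:
Op 1: conn=18 S1=30 S2=30 S3=30 S4=18 blocked=[]
Op 2: conn=5 S1=30 S2=17 S3=30 S4=18 blocked=[]
Op 3: conn=5 S1=30 S2=17 S3=30 S4=23 blocked=[]
Op 4: conn=-6 S1=19 S2=17 S3=30 S4=23 blocked=[1, 2, 3, 4]
Op 5: conn=5 S1=19 S2=17 S3=30 S4=23 blocked=[]
Op 6: conn=18 S1=19 S2=17 S3=30 S4=23 blocked=[]
Op 7: conn=18 S1=19 S2=17 S3=30 S4=36 blocked=[]
Op 8: conn=1 S1=19 S2=17 S3=13 S4=36 blocked=[]
Op 9: conn=-19 S1=19 S2=17 S3=13 S4=16 blocked=[1, 2, 3, 4]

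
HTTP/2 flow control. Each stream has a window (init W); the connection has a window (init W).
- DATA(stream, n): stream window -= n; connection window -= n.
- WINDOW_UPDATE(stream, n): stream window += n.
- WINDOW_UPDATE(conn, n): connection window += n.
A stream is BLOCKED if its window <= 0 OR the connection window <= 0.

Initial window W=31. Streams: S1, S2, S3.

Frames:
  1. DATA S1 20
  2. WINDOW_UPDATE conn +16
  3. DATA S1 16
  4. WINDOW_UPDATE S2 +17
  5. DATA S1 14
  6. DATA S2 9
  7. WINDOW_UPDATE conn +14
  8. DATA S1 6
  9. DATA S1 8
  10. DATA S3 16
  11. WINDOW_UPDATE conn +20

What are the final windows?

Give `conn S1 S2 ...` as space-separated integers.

Op 1: conn=11 S1=11 S2=31 S3=31 blocked=[]
Op 2: conn=27 S1=11 S2=31 S3=31 blocked=[]
Op 3: conn=11 S1=-5 S2=31 S3=31 blocked=[1]
Op 4: conn=11 S1=-5 S2=48 S3=31 blocked=[1]
Op 5: conn=-3 S1=-19 S2=48 S3=31 blocked=[1, 2, 3]
Op 6: conn=-12 S1=-19 S2=39 S3=31 blocked=[1, 2, 3]
Op 7: conn=2 S1=-19 S2=39 S3=31 blocked=[1]
Op 8: conn=-4 S1=-25 S2=39 S3=31 blocked=[1, 2, 3]
Op 9: conn=-12 S1=-33 S2=39 S3=31 blocked=[1, 2, 3]
Op 10: conn=-28 S1=-33 S2=39 S3=15 blocked=[1, 2, 3]
Op 11: conn=-8 S1=-33 S2=39 S3=15 blocked=[1, 2, 3]

Answer: -8 -33 39 15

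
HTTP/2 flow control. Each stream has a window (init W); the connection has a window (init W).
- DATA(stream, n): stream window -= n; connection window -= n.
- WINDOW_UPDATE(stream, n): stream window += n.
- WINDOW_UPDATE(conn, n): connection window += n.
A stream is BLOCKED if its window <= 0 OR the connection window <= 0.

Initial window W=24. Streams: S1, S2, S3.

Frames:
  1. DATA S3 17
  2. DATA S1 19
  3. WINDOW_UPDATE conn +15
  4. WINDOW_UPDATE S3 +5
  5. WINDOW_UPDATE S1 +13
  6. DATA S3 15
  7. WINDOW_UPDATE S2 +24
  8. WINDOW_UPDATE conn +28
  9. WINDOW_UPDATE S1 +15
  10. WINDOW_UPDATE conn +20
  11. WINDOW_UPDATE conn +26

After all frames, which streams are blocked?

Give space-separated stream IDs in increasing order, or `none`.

Answer: S3

Derivation:
Op 1: conn=7 S1=24 S2=24 S3=7 blocked=[]
Op 2: conn=-12 S1=5 S2=24 S3=7 blocked=[1, 2, 3]
Op 3: conn=3 S1=5 S2=24 S3=7 blocked=[]
Op 4: conn=3 S1=5 S2=24 S3=12 blocked=[]
Op 5: conn=3 S1=18 S2=24 S3=12 blocked=[]
Op 6: conn=-12 S1=18 S2=24 S3=-3 blocked=[1, 2, 3]
Op 7: conn=-12 S1=18 S2=48 S3=-3 blocked=[1, 2, 3]
Op 8: conn=16 S1=18 S2=48 S3=-3 blocked=[3]
Op 9: conn=16 S1=33 S2=48 S3=-3 blocked=[3]
Op 10: conn=36 S1=33 S2=48 S3=-3 blocked=[3]
Op 11: conn=62 S1=33 S2=48 S3=-3 blocked=[3]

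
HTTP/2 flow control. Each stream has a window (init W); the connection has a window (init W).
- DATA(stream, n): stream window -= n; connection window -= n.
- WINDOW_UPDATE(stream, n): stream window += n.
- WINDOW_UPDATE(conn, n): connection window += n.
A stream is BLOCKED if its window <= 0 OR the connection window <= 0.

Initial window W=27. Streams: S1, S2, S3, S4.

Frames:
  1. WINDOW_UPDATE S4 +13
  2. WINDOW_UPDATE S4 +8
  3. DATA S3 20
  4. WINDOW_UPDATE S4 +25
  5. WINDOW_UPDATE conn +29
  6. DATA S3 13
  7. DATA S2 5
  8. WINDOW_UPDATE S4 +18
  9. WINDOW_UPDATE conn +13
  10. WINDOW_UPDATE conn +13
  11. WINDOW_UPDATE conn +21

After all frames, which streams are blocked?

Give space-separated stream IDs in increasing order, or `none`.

Op 1: conn=27 S1=27 S2=27 S3=27 S4=40 blocked=[]
Op 2: conn=27 S1=27 S2=27 S3=27 S4=48 blocked=[]
Op 3: conn=7 S1=27 S2=27 S3=7 S4=48 blocked=[]
Op 4: conn=7 S1=27 S2=27 S3=7 S4=73 blocked=[]
Op 5: conn=36 S1=27 S2=27 S3=7 S4=73 blocked=[]
Op 6: conn=23 S1=27 S2=27 S3=-6 S4=73 blocked=[3]
Op 7: conn=18 S1=27 S2=22 S3=-6 S4=73 blocked=[3]
Op 8: conn=18 S1=27 S2=22 S3=-6 S4=91 blocked=[3]
Op 9: conn=31 S1=27 S2=22 S3=-6 S4=91 blocked=[3]
Op 10: conn=44 S1=27 S2=22 S3=-6 S4=91 blocked=[3]
Op 11: conn=65 S1=27 S2=22 S3=-6 S4=91 blocked=[3]

Answer: S3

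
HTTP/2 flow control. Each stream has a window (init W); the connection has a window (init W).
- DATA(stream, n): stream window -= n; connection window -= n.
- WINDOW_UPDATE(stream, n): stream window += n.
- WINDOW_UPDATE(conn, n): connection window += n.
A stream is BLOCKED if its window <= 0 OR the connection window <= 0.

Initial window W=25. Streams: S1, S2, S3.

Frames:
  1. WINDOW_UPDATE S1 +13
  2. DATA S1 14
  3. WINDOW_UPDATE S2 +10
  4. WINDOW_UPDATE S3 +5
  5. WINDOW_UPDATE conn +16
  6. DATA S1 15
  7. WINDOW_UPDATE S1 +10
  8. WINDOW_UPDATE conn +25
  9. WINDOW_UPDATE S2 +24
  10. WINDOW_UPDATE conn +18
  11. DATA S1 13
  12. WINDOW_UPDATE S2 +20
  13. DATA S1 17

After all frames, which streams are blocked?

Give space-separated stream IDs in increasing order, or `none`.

Op 1: conn=25 S1=38 S2=25 S3=25 blocked=[]
Op 2: conn=11 S1=24 S2=25 S3=25 blocked=[]
Op 3: conn=11 S1=24 S2=35 S3=25 blocked=[]
Op 4: conn=11 S1=24 S2=35 S3=30 blocked=[]
Op 5: conn=27 S1=24 S2=35 S3=30 blocked=[]
Op 6: conn=12 S1=9 S2=35 S3=30 blocked=[]
Op 7: conn=12 S1=19 S2=35 S3=30 blocked=[]
Op 8: conn=37 S1=19 S2=35 S3=30 blocked=[]
Op 9: conn=37 S1=19 S2=59 S3=30 blocked=[]
Op 10: conn=55 S1=19 S2=59 S3=30 blocked=[]
Op 11: conn=42 S1=6 S2=59 S3=30 blocked=[]
Op 12: conn=42 S1=6 S2=79 S3=30 blocked=[]
Op 13: conn=25 S1=-11 S2=79 S3=30 blocked=[1]

Answer: S1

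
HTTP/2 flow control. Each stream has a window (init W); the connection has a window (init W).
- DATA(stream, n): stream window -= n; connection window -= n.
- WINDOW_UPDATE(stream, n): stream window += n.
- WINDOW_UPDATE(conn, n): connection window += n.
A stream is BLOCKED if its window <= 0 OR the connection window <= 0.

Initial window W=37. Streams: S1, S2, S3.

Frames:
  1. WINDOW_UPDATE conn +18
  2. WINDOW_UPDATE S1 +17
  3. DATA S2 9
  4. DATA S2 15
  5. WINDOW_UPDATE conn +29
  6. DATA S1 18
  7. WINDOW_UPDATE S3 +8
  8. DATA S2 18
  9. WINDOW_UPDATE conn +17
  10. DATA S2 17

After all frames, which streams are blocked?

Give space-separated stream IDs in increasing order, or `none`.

Answer: S2

Derivation:
Op 1: conn=55 S1=37 S2=37 S3=37 blocked=[]
Op 2: conn=55 S1=54 S2=37 S3=37 blocked=[]
Op 3: conn=46 S1=54 S2=28 S3=37 blocked=[]
Op 4: conn=31 S1=54 S2=13 S3=37 blocked=[]
Op 5: conn=60 S1=54 S2=13 S3=37 blocked=[]
Op 6: conn=42 S1=36 S2=13 S3=37 blocked=[]
Op 7: conn=42 S1=36 S2=13 S3=45 blocked=[]
Op 8: conn=24 S1=36 S2=-5 S3=45 blocked=[2]
Op 9: conn=41 S1=36 S2=-5 S3=45 blocked=[2]
Op 10: conn=24 S1=36 S2=-22 S3=45 blocked=[2]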